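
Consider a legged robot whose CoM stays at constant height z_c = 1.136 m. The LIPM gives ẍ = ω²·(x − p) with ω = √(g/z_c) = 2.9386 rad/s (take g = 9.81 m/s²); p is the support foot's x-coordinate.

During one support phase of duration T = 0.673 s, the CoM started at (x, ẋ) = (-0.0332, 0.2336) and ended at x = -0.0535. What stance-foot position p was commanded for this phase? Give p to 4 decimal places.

p = 0.0794

ωT = 2.9386·0.673 = 1.977678; cosh(ωT) = 3.682167, sinh(ωT) = 3.543777
x(T) = p + (x₀−p)·cosh(ωT) + (ẋ₀/ω)·sinh(ωT) ⇒ p·(1 − cosh) = x(T) − x₀·cosh − (ẋ₀/ω)·sinh
numerator   = -0.0535 − (-0.0332)·3.682167 − (0.2336/2.9386)·3.543777 = -0.212960
denominator = 1 − 3.682167 = -2.682167
p = -0.212960 / -2.682167 = 0.0794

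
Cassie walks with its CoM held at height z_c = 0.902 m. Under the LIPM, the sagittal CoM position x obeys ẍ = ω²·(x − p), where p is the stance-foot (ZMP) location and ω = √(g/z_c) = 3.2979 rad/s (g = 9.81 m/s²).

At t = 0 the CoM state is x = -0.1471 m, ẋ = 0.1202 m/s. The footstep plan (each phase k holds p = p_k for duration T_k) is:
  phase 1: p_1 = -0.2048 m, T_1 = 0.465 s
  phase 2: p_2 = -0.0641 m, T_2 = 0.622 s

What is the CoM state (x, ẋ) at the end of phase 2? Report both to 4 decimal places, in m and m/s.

x = 1.0768, ẋ = 3.8204

phase 1: p=-0.2048, T=0.465, ωT=1.533524, cosh=2.425126, sinh=2.209352; start (x,ẋ)=(-0.147100, 0.120200) → end (x,ẋ)=(0.015655, 0.711915)
phase 2: p=-0.0641, T=0.622, ωT=2.051294, cosh=3.953263, sinh=3.824695; start (x,ẋ)=(0.015655, 0.711915) → end (x,ẋ)=(1.076826, 3.820374)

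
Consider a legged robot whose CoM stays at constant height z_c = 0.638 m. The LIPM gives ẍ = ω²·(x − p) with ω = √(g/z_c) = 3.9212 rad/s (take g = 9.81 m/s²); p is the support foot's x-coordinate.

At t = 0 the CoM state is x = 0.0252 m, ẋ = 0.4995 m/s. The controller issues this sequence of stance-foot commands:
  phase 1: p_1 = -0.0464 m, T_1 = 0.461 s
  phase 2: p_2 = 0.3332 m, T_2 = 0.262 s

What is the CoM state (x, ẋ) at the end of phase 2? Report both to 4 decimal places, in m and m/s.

phase 1: p=-0.0464, T=0.461, ωT=1.807673, cosh=3.130141, sinh=2.966105; start (x,ẋ)=(0.025200, 0.499500) → end (x,ẋ)=(0.555554, 2.396263)
phase 2: p=0.3332, T=0.262, ωT=1.027354, cosh=1.575809, sinh=1.217856; start (x,ẋ)=(0.555554, 2.396263) → end (x,ẋ)=(1.427825, 4.837894)

x = 1.4278, ẋ = 4.8379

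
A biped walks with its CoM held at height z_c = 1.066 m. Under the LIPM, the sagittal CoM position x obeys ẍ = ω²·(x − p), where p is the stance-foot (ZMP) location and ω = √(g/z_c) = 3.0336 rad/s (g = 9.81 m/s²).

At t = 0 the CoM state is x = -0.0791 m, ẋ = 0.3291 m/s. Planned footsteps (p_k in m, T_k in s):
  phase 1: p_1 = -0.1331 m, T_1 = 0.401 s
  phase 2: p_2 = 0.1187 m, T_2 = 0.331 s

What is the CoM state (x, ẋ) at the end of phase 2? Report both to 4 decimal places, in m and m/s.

x = 0.4744, ẋ = 1.3770

phase 1: p=-0.1331, T=0.401, ωT=1.216474, cosh=1.835769, sinh=1.539496; start (x,ẋ)=(-0.079100, 0.329100) → end (x,ẋ)=(0.133044, 0.856343)
phase 2: p=0.1187, T=0.331, ωT=1.004122, cosh=1.547937, sinh=1.181571; start (x,ẋ)=(0.133044, 0.856343) → end (x,ẋ)=(0.474444, 1.376979)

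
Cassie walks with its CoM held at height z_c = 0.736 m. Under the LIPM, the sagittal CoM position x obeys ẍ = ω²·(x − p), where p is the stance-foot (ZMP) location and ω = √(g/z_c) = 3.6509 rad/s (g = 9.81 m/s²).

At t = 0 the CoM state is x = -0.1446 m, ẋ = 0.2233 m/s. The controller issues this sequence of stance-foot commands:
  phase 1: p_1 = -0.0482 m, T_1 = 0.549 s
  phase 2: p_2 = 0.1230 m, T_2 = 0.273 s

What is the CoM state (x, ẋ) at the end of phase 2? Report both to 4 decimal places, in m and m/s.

x = -0.4987, ẋ = -2.0104

phase 1: p=-0.0482, T=0.549, ωT=2.004344, cosh=3.777987, sinh=3.643238; start (x,ẋ)=(-0.144600, 0.223300) → end (x,ẋ)=(-0.189567, -0.438601)
phase 2: p=0.1230, T=0.273, ωT=0.996696, cosh=1.539206, sinh=1.170109; start (x,ẋ)=(-0.189567, -0.438601) → end (x,ẋ)=(-0.498675, -2.010367)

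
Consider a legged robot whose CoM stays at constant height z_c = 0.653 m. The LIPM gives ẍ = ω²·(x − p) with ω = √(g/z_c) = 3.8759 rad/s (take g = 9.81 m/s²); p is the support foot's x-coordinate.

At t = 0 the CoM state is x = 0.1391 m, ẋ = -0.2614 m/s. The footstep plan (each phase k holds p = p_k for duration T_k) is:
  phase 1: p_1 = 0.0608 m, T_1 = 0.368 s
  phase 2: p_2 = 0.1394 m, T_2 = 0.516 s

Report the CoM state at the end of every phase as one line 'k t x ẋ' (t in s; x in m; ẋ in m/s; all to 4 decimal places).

phase 1: p=0.0608, T=0.368, ωT=1.426331, cosh=2.201792, sinh=1.961604; start (x,ẋ)=(0.139100, -0.261400) → end (x,ẋ)=(0.100905, 0.019765)
phase 2: p=0.1394, T=0.516, ωT=1.999964, cosh=3.762067, sinh=3.626726; start (x,ẋ)=(0.100905, 0.019765) → end (x,ẋ)=(0.013074, -0.466760)

1 0.3680 0.1009 0.0198
2 0.8840 0.0131 -0.4668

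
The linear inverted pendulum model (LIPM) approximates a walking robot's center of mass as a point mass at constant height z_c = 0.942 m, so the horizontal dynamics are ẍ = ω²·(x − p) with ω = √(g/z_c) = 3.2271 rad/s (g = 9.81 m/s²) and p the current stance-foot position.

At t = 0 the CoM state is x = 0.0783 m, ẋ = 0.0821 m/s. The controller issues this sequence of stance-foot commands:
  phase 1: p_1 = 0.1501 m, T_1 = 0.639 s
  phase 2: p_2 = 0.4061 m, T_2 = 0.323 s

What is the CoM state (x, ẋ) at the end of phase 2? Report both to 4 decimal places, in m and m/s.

phase 1: p=0.1501, T=0.639, ωT=2.062117, cosh=3.994890, sinh=3.867706; start (x,ẋ)=(0.078300, 0.082100) → end (x,ẋ)=(-0.038336, -0.568189)
phase 2: p=0.4061, T=0.323, ωT=1.042353, cosh=1.594253, sinh=1.241629; start (x,ẋ)=(-0.038336, -0.568189) → end (x,ẋ)=(-0.521054, -2.686630)

x = -0.5211, ẋ = -2.6866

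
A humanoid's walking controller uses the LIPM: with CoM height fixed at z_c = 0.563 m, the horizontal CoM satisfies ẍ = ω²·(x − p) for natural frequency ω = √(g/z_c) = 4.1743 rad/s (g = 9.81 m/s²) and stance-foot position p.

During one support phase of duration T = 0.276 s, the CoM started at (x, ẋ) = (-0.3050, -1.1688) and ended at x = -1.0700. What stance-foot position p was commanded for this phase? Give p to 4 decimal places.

p = 0.1895

ωT = 4.1743·0.276 = 1.152107; cosh(ωT) = 1.740412, sinh(ωT) = 1.424442
x(T) = p + (x₀−p)·cosh(ωT) + (ẋ₀/ω)·sinh(ωT) ⇒ p·(1 − cosh) = x(T) − x₀·cosh − (ẋ₀/ω)·sinh
numerator   = -1.0700 − (-0.3050)·1.740412 − (-1.1688/4.1743)·1.424442 = -0.140332
denominator = 1 − 1.740412 = -0.740412
p = -0.140332 / -0.740412 = 0.1895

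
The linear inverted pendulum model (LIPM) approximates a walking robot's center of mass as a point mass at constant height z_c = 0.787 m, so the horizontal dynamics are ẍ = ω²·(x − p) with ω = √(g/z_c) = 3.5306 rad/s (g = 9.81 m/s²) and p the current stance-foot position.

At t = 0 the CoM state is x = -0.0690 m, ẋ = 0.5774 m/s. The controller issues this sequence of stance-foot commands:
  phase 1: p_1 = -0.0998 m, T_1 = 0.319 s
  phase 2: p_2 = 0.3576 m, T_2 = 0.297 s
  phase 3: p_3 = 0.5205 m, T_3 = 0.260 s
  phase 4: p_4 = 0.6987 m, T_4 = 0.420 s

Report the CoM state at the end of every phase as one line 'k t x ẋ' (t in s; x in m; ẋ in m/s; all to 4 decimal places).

phase 1: p=-0.0998, T=0.319, ωT=1.126261, cosh=1.704174, sinh=1.379931; start (x,ẋ)=(-0.069000, 0.577400) → end (x,ẋ)=(0.178365, 1.134047)
phase 2: p=0.3576, T=0.297, ωT=1.048588, cosh=1.602026, sinh=1.251594; start (x,ẋ)=(0.178365, 1.134047) → end (x,ẋ)=(0.472479, 1.024754)
phase 3: p=0.5205, T=0.260, ωT=0.917956, cosh=1.451751, sinh=1.052416; start (x,ẋ)=(0.472479, 1.024754) → end (x,ẋ)=(0.756248, 1.309256)
phase 4: p=0.6987, T=0.420, ωT=1.482852, cosh=2.316241, sinh=2.089251; start (x,ẋ)=(0.756248, 1.309256) → end (x,ẋ)=(1.606755, 3.457046)

1 0.3190 0.1784 1.1340
2 0.6160 0.4725 1.0248
3 0.8760 0.7562 1.3093
4 1.2960 1.6068 3.4570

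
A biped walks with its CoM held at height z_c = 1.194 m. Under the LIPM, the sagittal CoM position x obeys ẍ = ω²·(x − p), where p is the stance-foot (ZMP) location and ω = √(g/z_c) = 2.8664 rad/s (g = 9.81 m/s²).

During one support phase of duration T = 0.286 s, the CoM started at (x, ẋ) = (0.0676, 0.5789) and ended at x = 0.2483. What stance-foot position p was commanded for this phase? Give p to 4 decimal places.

ωT = 2.8664·0.286 = 0.819790; cosh(ωT) = 1.355274, sinh(ωT) = 0.914750
x(T) = p + (x₀−p)·cosh(ωT) + (ẋ₀/ω)·sinh(ωT) ⇒ p·(1 − cosh) = x(T) − x₀·cosh − (ẋ₀/ω)·sinh
numerator   = 0.2483 − (0.0676)·1.355274 − (0.5789/2.8664)·0.914750 = -0.028060
denominator = 1 − 1.355274 = -0.355274
p = -0.028060 / -0.355274 = 0.0790

p = 0.0790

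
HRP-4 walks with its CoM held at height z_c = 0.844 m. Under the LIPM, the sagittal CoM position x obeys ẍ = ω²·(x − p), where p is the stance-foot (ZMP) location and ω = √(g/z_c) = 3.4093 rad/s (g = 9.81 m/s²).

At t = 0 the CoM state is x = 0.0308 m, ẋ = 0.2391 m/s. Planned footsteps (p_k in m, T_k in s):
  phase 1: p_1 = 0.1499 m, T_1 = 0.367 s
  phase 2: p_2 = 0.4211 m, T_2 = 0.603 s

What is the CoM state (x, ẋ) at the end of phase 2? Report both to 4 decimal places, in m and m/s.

x = -1.3277, ẋ = -5.8202

phase 1: p=0.1499, T=0.367, ωT=1.251213, cosh=1.890369, sinh=1.604211; start (x,ẋ)=(0.030800, 0.239100) → end (x,ẋ)=(0.037263, -0.199399)
phase 2: p=0.4211, T=0.603, ωT=2.055808, cosh=3.970568, sinh=3.842579; start (x,ẋ)=(0.037263, -0.199399) → end (x,ẋ)=(-1.327691, -5.820184)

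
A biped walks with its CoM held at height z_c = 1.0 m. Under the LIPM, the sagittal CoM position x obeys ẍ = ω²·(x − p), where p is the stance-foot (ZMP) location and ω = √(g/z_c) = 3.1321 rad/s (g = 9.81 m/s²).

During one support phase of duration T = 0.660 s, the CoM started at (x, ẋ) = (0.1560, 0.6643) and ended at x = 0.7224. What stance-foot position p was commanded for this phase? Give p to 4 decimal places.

p = 0.2417

ωT = 3.1321·0.660 = 2.067186; cosh(ωT) = 4.014548, sinh(ωT) = 3.888006
x(T) = p + (x₀−p)·cosh(ωT) + (ẋ₀/ω)·sinh(ωT) ⇒ p·(1 − cosh) = x(T) − x₀·cosh − (ẋ₀/ω)·sinh
numerator   = 0.7224 − (0.1560)·4.014548 − (0.6643/3.1321)·3.888006 = -0.728493
denominator = 1 − 4.014548 = -3.014548
p = -0.728493 / -3.014548 = 0.2417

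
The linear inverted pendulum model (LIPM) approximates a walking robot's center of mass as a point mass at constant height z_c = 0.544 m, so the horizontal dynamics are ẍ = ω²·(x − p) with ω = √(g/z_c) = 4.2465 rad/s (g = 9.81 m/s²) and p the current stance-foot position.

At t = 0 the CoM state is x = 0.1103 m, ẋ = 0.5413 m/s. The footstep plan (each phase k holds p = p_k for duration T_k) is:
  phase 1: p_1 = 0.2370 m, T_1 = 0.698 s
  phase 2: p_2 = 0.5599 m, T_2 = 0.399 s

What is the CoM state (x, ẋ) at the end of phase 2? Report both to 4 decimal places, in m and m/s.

phase 1: p=0.2370, T=0.698, ωT=2.964057, cosh=9.714016, sinh=9.662407; start (x,ẋ)=(0.110300, 0.541300) → end (x,ẋ)=(0.237898, 0.059517)
phase 2: p=0.5599, T=0.399, ωT=1.694354, cosh=2.813422, sinh=2.629704; start (x,ẋ)=(0.237898, 0.059517) → end (x,ẋ)=(-0.309170, -3.428361)

x = -0.3092, ẋ = -3.4284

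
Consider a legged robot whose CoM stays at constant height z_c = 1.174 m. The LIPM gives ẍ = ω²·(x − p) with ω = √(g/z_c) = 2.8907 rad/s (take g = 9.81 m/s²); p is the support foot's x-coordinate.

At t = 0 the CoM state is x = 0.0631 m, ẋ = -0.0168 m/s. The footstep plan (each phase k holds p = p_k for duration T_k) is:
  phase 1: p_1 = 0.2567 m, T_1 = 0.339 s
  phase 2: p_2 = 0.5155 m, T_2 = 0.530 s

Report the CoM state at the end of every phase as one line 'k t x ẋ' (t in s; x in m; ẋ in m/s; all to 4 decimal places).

1 0.3390 -0.0442 -0.6660
2 0.8690 -1.3483 -5.1819

phase 1: p=0.2567, T=0.339, ωT=0.979947, cosh=1.519823, sinh=1.144492; start (x,ẋ)=(0.063100, -0.016800) → end (x,ẋ)=(-0.044189, -0.666036)
phase 2: p=0.5155, T=0.530, ωT=1.532071, cosh=2.421919, sinh=2.205832; start (x,ẋ)=(-0.044189, -0.666036) → end (x,ẋ)=(-1.348260, -5.181888)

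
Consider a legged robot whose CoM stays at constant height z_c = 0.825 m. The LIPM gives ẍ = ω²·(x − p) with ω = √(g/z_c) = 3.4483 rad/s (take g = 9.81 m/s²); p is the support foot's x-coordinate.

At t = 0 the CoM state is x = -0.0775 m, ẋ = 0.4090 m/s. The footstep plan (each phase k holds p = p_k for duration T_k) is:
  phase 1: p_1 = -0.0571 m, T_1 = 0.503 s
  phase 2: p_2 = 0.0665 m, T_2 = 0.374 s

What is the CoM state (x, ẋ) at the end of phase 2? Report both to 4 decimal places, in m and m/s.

phase 1: p=-0.0571, T=0.503, ωT=1.734495, cosh=2.921277, sinh=2.744788; start (x,ẋ)=(-0.077500, 0.409000) → end (x,ẋ)=(0.208863, 1.001719)
phase 2: p=0.0665, T=0.374, ωT=1.289664, cosh=1.953465, sinh=1.678102; start (x,ẋ)=(0.208863, 1.001719) → end (x,ẋ)=(0.832084, 2.780621)

x = 0.8321, ẋ = 2.7806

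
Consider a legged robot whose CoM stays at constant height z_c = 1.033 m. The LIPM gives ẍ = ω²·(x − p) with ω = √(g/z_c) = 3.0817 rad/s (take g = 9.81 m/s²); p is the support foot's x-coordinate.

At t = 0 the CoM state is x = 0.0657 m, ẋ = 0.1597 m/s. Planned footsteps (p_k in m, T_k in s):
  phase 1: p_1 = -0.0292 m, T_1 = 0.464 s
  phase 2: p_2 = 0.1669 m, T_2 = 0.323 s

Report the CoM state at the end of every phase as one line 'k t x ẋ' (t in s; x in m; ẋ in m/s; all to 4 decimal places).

1 0.4640 0.2825 0.9287
2 0.7870 0.6967 1.8442

phase 1: p=-0.0292, T=0.464, ωT=1.429909, cosh=2.208824, sinh=1.969494; start (x,ẋ)=(0.065700, 0.159700) → end (x,ẋ)=(0.282481, 0.928734)
phase 2: p=0.1669, T=0.323, ωT=0.995389, cosh=1.537678, sinh=1.168099; start (x,ẋ)=(0.282481, 0.928734) → end (x,ẋ)=(0.696657, 1.844154)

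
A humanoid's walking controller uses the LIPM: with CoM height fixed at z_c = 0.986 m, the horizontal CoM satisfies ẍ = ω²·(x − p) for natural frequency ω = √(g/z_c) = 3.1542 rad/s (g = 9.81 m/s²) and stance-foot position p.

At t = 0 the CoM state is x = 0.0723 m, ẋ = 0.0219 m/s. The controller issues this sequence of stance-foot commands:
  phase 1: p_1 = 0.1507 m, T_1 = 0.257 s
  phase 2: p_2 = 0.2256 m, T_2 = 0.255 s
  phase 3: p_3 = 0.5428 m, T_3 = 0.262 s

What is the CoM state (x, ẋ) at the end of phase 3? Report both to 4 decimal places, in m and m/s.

x = -0.5018, ẋ = -2.7874

phase 1: p=0.1507, T=0.257, ωT=0.810629, cosh=1.346951, sinh=0.902373; start (x,ẋ)=(0.072300, 0.021900) → end (x,ẋ)=(0.051364, -0.193649)
phase 2: p=0.2256, T=0.255, ωT=0.804321, cosh=1.341285, sinh=0.893893; start (x,ẋ)=(0.051364, -0.193649) → end (x,ẋ)=(-0.062979, -0.750999)
phase 3: p=0.5428, T=0.262, ωT=0.826400, cosh=1.361350, sinh=0.923728; start (x,ẋ)=(-0.062979, -0.750999) → end (x,ẋ)=(-0.501813, -2.787386)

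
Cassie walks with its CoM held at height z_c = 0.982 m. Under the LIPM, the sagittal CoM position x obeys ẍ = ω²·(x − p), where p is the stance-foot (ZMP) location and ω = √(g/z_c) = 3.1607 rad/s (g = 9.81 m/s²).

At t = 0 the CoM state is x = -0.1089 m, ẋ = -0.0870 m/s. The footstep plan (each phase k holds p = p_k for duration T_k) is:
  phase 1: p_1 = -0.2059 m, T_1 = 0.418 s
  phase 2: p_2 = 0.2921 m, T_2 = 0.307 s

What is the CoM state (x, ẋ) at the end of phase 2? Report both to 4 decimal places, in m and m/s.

x = -0.1095, ẋ = -0.7126

phase 1: p=-0.2059, T=0.418, ωT=1.321173, cosh=2.007318, sinh=1.740496; start (x,ẋ)=(-0.108900, -0.087000) → end (x,ẋ)=(-0.059098, 0.358978)
phase 2: p=0.2921, T=0.307, ωT=0.970335, cosh=1.508892, sinh=1.129936; start (x,ẋ)=(-0.059098, 0.358978) → end (x,ẋ)=(-0.109487, -0.712606)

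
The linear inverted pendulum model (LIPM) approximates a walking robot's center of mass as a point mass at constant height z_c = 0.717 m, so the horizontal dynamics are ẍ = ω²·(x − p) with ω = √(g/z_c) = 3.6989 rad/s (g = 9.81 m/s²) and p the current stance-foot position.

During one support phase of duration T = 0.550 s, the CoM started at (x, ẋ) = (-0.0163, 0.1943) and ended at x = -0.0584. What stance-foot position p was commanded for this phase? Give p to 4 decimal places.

ωT = 3.6989·0.550 = 2.034395; cosh(ωT) = 3.889192, sinh(ωT) = 3.758432
x(T) = p + (x₀−p)·cosh(ωT) + (ẋ₀/ω)·sinh(ωT) ⇒ p·(1 − cosh) = x(T) − x₀·cosh − (ẋ₀/ω)·sinh
numerator   = -0.0584 − (-0.0163)·3.889192 − (0.1943/3.6989)·3.758432 = -0.192433
denominator = 1 − 3.889192 = -2.889192
p = -0.192433 / -2.889192 = 0.0666

p = 0.0666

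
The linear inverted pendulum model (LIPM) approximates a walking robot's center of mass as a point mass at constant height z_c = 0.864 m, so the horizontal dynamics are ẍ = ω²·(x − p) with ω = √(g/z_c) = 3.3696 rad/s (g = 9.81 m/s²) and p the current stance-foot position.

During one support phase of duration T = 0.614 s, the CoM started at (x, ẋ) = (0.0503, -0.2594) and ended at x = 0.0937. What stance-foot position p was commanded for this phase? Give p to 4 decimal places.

p = -0.0633

ωT = 3.3696·0.614 = 2.068934; cosh(ωT) = 4.021352, sinh(ωT) = 3.895031
x(T) = p + (x₀−p)·cosh(ωT) + (ẋ₀/ω)·sinh(ωT) ⇒ p·(1 − cosh) = x(T) − x₀·cosh − (ẋ₀/ω)·sinh
numerator   = 0.0937 − (0.0503)·4.021352 − (-0.2594/3.3696)·3.895031 = 0.191275
denominator = 1 − 4.021352 = -3.021352
p = 0.191275 / -3.021352 = -0.0633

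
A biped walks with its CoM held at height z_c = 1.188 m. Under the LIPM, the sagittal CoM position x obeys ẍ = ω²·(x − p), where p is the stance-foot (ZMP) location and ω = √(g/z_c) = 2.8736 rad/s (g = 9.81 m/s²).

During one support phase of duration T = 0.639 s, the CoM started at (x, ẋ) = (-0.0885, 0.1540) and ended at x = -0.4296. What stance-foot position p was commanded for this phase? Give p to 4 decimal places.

ωT = 2.8736·0.639 = 1.836230; cosh(ωT) = 3.216132, sinh(ωT) = 3.056715
x(T) = p + (x₀−p)·cosh(ωT) + (ẋ₀/ω)·sinh(ωT) ⇒ p·(1 − cosh) = x(T) − x₀·cosh − (ẋ₀/ω)·sinh
numerator   = -0.4296 − (-0.0885)·3.216132 − (0.1540/2.8736)·3.056715 = -0.308786
denominator = 1 − 3.216132 = -2.216132
p = -0.308786 / -2.216132 = 0.1393

p = 0.1393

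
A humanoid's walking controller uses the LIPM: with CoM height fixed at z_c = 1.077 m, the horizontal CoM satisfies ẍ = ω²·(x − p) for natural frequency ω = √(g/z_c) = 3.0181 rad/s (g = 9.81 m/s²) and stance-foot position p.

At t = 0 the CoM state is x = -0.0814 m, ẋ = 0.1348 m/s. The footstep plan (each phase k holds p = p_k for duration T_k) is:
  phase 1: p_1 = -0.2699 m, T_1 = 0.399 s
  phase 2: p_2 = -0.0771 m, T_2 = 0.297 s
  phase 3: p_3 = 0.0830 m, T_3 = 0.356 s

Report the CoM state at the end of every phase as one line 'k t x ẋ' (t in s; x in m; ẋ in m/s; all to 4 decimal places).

1 0.3990 0.1404 1.1080
2 0.6960 0.6087 2.2542
3 1.0520 1.9086 5.7376

phase 1: p=-0.2699, T=0.399, ωT=1.204222, cosh=1.817045, sinh=1.517119; start (x,ẋ)=(-0.081400, 0.134800) → end (x,ẋ)=(0.140373, 1.108045)
phase 2: p=-0.0771, T=0.297, ωT=0.896376, cosh=1.429375, sinh=1.021330; start (x,ẋ)=(0.140373, 1.108045) → end (x,ẋ)=(0.608715, 2.254168)
phase 3: p=0.0830, T=0.356, ωT=1.074444, cosh=1.634925, sinh=1.293438; start (x,ẋ)=(0.608715, 2.254168) → end (x,ẋ)=(1.908551, 5.737642)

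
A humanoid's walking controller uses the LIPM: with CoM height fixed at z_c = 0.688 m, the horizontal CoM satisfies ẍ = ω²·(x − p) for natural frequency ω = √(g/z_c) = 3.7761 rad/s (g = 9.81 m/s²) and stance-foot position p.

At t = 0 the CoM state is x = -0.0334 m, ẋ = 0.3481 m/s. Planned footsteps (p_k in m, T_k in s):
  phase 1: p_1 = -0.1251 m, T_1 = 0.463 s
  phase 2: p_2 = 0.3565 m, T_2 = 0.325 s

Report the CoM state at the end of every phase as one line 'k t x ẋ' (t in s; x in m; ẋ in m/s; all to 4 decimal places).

phase 1: p=-0.1251, T=0.463, ωT=1.748334, cosh=2.959544, sinh=2.785481; start (x,ẋ)=(-0.033400, 0.348100) → end (x,ẋ)=(0.403070, 1.994741)
phase 2: p=0.3565, T=0.325, ωT=1.227232, cosh=1.852438, sinh=1.559336; start (x,ẋ)=(0.403070, 1.994741) → end (x,ẋ)=(1.266494, 3.969349)

1 0.4630 0.4031 1.9947
2 0.7880 1.2665 3.9693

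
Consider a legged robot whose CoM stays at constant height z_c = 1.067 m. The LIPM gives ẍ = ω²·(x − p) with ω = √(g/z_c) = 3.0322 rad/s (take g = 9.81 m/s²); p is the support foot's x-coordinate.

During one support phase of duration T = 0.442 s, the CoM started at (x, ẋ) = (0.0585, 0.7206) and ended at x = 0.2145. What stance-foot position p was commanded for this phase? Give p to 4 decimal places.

p = 0.3148

ωT = 3.0322·0.442 = 1.340232; cosh(ωT) = 2.040858, sinh(ωT) = 1.779073
x(T) = p + (x₀−p)·cosh(ωT) + (ẋ₀/ω)·sinh(ωT) ⇒ p·(1 − cosh) = x(T) − x₀·cosh − (ẋ₀/ω)·sinh
numerator   = 0.2145 − (0.0585)·2.040858 − (0.7206/3.0322)·1.779073 = -0.327686
denominator = 1 − 2.040858 = -1.040858
p = -0.327686 / -1.040858 = 0.3148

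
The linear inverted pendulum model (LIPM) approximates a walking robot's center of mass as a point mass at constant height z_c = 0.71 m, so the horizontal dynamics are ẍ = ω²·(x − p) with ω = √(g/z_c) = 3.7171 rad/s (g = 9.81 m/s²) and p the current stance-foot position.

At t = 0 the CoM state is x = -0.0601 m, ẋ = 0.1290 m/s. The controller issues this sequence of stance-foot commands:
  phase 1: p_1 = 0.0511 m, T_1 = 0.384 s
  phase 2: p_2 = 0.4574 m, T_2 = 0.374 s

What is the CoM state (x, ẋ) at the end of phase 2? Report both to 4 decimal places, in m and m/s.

phase 1: p=0.0511, T=0.384, ωT=1.427366, cosh=2.203824, sinh=1.963884; start (x,ẋ)=(-0.060100, 0.129000) → end (x,ẋ)=(-0.125810, -0.527462)
phase 2: p=0.4574, T=0.374, ωT=1.390195, cosh=2.132331, sinh=1.883304; start (x,ẋ)=(-0.125810, -0.527462) → end (x,ẋ)=(-1.053439, -5.207441)

x = -1.0534, ẋ = -5.2074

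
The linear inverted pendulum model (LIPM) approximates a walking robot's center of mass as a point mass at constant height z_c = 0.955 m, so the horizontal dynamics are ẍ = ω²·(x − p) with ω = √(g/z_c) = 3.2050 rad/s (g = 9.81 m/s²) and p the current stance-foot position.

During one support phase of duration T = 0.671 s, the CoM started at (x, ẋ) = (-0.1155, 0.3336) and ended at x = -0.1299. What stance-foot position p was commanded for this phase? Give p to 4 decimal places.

ωT = 3.2050·0.671 = 2.150555; cosh(ωT) = 4.353022, sinh(ωT) = 4.236602
x(T) = p + (x₀−p)·cosh(ωT) + (ẋ₀/ω)·sinh(ωT) ⇒ p·(1 − cosh) = x(T) − x₀·cosh − (ẋ₀/ω)·sinh
numerator   = -0.1299 − (-0.1155)·4.353022 − (0.3336/3.2050)·4.236602 = -0.068103
denominator = 1 − 4.353022 = -3.353022
p = -0.068103 / -3.353022 = 0.0203

p = 0.0203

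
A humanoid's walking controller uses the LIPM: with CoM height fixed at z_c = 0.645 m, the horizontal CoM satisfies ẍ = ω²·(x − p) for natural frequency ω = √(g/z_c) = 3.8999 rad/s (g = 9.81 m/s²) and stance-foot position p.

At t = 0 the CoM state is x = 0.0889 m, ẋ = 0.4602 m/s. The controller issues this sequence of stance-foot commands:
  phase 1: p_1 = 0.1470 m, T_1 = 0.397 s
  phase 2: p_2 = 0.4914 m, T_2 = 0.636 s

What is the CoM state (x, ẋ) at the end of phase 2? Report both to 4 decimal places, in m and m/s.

phase 1: p=0.1470, T=0.397, ωT=1.548260, cosh=2.457949, sinh=2.245332; start (x,ẋ)=(0.088900, 0.460200) → end (x,ẋ)=(0.269149, 0.622392)
phase 2: p=0.4914, T=0.636, ωT=2.480336, cosh=6.014499, sinh=5.930784; start (x,ẋ)=(0.269149, 0.622392) → end (x,ẋ)=(0.101176, -1.397171)

x = 0.1012, ẋ = -1.3972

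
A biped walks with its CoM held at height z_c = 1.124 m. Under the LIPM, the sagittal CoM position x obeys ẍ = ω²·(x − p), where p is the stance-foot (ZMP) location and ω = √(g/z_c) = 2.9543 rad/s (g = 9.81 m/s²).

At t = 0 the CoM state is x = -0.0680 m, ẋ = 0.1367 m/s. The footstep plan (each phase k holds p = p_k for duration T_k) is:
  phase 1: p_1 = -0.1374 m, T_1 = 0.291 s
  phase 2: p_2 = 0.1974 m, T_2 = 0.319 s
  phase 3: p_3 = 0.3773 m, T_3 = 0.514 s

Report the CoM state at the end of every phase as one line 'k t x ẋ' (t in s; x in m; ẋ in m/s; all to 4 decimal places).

phase 1: p=-0.1374, T=0.291, ωT=0.859701, cosh=1.392872, sinh=0.969583; start (x,ẋ)=(-0.068000, 0.136700) → end (x,ẋ)=(0.004129, 0.389198)
phase 2: p=0.1974, T=0.319, ωT=0.942422, cosh=1.477936, sinh=1.088253; start (x,ẋ)=(0.004129, 0.389198) → end (x,ẋ)=(0.055124, -0.046161)
phase 3: p=0.3773, T=0.514, ωT=1.518510, cosh=2.392228, sinh=2.173190; start (x,ẋ)=(0.055124, -0.046161) → end (x,ẋ)=(-0.427374, -2.178878)

1 0.2910 0.0041 0.3892
2 0.6100 0.0551 -0.0462
3 1.1240 -0.4274 -2.1789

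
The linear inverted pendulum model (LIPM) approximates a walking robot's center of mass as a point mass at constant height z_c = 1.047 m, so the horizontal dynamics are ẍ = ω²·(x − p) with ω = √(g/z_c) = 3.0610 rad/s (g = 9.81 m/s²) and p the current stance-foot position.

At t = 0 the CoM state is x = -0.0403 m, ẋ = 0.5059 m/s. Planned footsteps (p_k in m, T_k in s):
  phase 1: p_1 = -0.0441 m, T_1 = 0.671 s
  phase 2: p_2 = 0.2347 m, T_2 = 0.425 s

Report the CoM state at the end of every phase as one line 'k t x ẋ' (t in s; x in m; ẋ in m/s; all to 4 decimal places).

phase 1: p=-0.0441, T=0.671, ωT=2.053931, cosh=3.963363, sinh=3.835133; start (x,ẋ)=(-0.040300, 0.505900) → end (x,ẋ)=(0.604804, 2.049675)
phase 2: p=0.2347, T=0.425, ωT=1.300925, cosh=1.972486, sinh=1.700206; start (x,ẋ)=(0.604804, 2.049675) → end (x,ẋ)=(2.103199, 5.969099)

1 0.6710 0.6048 2.0497
2 1.0960 2.1032 5.9691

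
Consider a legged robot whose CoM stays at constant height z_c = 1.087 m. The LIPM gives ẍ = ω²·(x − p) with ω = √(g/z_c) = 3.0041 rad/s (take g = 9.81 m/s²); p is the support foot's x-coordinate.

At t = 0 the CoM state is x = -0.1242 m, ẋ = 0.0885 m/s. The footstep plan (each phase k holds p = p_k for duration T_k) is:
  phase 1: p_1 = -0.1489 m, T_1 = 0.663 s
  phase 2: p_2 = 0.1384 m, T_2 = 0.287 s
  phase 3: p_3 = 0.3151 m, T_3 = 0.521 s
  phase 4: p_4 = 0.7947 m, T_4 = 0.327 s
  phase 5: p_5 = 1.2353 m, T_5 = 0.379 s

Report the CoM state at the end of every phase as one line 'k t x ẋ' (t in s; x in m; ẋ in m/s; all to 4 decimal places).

1 0.6630 0.0492 0.5971
2 0.9500 0.2074 0.5725
3 1.4710 0.4820 0.6889
4 1.7980 0.5819 -0.0295
5 2.1770 0.0969 -2.8007

phase 1: p=-0.1489, T=0.663, ωT=1.991718, cosh=3.732288, sinh=3.595827; start (x,ẋ)=(-0.124200, 0.088500) → end (x,ẋ)=(0.049220, 0.597122)
phase 2: p=0.1384, T=0.287, ωT=0.862177, cosh=1.395276, sinh=0.973034; start (x,ẋ)=(0.049220, 0.597122) → end (x,ẋ)=(0.207378, 0.572468)
phase 3: p=0.3151, T=0.521, ωT=1.565136, cosh=2.496193, sinh=2.287133; start (x,ẋ)=(0.207378, 0.572468) → end (x,ẋ)=(0.482046, 0.688857)
phase 4: p=0.7947, T=0.327, ωT=0.982341, cosh=1.522567, sinh=1.148133; start (x,ẋ)=(0.482046, 0.688857) → end (x,ẋ)=(0.581937, -0.029546)
phase 5: p=1.2353, T=0.379, ωT=1.138554, cosh=1.721266, sinh=1.400984; start (x,ẋ)=(0.581937, -0.029546) → end (x,ẋ)=(0.096910, -2.800662)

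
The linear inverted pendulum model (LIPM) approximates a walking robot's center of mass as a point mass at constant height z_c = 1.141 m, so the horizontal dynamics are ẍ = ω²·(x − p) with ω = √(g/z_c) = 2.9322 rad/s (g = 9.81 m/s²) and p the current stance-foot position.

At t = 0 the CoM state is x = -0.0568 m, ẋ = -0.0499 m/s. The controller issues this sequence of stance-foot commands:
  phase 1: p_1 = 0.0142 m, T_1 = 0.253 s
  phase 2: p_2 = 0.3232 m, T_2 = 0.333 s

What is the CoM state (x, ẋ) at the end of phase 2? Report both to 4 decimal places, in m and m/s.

x = -0.3954, ẋ = -1.7373

phase 1: p=0.0142, T=0.253, ωT=0.741847, cosh=1.288022, sinh=0.811788; start (x,ẋ)=(-0.056800, -0.049900) → end (x,ẋ)=(-0.091064, -0.233275)
phase 2: p=0.3232, T=0.333, ωT=0.976423, cosh=1.515799, sinh=1.139143; start (x,ẋ)=(-0.091064, -0.233275) → end (x,ẋ)=(-0.395368, -1.737322)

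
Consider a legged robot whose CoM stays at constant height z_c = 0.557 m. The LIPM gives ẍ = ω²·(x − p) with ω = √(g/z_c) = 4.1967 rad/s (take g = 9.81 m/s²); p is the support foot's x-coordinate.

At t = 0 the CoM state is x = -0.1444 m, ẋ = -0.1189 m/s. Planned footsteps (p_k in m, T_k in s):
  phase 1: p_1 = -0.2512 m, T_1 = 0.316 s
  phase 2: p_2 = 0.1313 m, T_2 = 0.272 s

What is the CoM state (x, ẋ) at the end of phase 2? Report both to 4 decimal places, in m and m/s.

x = -0.0602, ẋ = -0.3390

phase 1: p=-0.2512, T=0.316, ωT=1.326157, cosh=2.016019, sinh=1.750523; start (x,ẋ)=(-0.144400, -0.118900) → end (x,ẋ)=(-0.085485, 0.544893)
phase 2: p=0.1313, T=0.272, ωT=1.141502, cosh=1.725404, sinh=1.406065; start (x,ẋ)=(-0.085485, 0.544893) → end (x,ẋ)=(-0.060180, -0.339050)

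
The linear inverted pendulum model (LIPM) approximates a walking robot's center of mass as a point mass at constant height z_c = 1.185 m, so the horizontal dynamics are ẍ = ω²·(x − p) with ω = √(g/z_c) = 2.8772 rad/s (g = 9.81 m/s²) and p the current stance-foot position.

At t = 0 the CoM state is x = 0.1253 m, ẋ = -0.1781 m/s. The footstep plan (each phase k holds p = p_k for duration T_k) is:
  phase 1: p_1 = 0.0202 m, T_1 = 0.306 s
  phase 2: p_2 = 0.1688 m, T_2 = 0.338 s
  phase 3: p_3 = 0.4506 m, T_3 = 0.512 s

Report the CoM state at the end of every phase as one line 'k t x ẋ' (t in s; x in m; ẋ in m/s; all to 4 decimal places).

1 0.3060 0.1069 0.0503
2 0.6440 0.0951 -0.1258
3 1.1560 -0.4560 -2.4029

phase 1: p=0.0202, T=0.306, ωT=0.880423, cosh=1.413264, sinh=0.998656; start (x,ẋ)=(0.125300, -0.178100) → end (x,ẋ)=(0.106917, 0.050285)
phase 2: p=0.1688, T=0.338, ωT=0.972494, cosh=1.511335, sinh=1.133196; start (x,ẋ)=(0.106917, 0.050285) → end (x,ẋ)=(0.095079, -0.125768)
phase 3: p=0.4506, T=0.512, ωT=1.473126, cosh=2.296031, sinh=2.066823; start (x,ẋ)=(0.095079, -0.125768) → end (x,ẋ)=(-0.456033, -2.402934)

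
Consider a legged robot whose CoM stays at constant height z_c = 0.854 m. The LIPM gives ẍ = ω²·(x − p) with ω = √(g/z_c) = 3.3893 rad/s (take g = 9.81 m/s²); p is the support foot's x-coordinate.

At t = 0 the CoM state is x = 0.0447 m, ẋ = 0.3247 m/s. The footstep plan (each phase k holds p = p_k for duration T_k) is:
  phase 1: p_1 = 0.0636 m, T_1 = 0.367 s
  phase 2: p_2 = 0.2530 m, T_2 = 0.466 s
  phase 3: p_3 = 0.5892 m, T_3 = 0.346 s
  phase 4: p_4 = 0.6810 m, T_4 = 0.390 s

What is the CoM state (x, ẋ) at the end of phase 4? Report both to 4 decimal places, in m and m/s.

phase 1: p=0.0636, T=0.367, ωT=1.243873, cosh=1.878644, sinh=1.590379; start (x,ẋ)=(0.044700, 0.324700) → end (x,ẋ)=(0.180454, 0.508120)
phase 2: p=0.2530, T=0.466, ωT=1.579414, cosh=2.529103, sinh=2.323007; start (x,ẋ)=(0.180454, 0.508120) → end (x,ẋ)=(0.417787, 0.713908)
phase 3: p=0.5892, T=0.346, ωT=1.172698, cosh=1.770114, sinh=1.460583; start (x,ẋ)=(0.417787, 0.713908) → end (x,ẋ)=(0.593430, 0.415143)
phase 4: p=0.6810, T=0.390, ωT=1.321827, cosh=2.008457, sinh=1.741810; start (x,ẋ)=(0.593430, 0.415143) → end (x,ẋ)=(0.718468, 0.316828)

x = 0.7185, ẋ = 0.3168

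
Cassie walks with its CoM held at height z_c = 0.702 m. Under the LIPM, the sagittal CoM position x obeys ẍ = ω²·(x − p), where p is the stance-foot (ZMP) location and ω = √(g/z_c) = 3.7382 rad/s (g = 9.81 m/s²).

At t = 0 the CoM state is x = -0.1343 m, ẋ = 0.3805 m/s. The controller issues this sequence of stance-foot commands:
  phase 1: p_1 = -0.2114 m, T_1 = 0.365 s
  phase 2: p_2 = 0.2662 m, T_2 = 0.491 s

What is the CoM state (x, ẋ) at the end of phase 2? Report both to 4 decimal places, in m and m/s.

phase 1: p=-0.2114, T=0.365, ωT=1.364443, cosh=2.084533, sinh=1.829010; start (x,ẋ)=(-0.134300, 0.380500) → end (x,ẋ)=(0.135487, 1.320313)
phase 2: p=0.2662, T=0.491, ωT=1.835456, cosh=3.213767, sinh=3.054226; start (x,ẋ)=(0.135487, 1.320313) → end (x,ẋ)=(0.924855, 2.750786)

x = 0.9249, ẋ = 2.7508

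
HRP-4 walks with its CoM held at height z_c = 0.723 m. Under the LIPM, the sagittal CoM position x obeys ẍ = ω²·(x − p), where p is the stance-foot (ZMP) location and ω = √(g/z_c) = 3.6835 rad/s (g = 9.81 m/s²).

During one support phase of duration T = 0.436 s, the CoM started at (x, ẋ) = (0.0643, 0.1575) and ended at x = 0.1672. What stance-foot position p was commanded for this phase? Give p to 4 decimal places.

ωT = 3.6835·0.436 = 1.606006; cosh(ωT) = 2.591779, sinh(ωT) = 2.391091
x(T) = p + (x₀−p)·cosh(ωT) + (ẋ₀/ω)·sinh(ωT) ⇒ p·(1 − cosh) = x(T) − x₀·cosh − (ẋ₀/ω)·sinh
numerator   = 0.1672 − (0.0643)·2.591779 − (0.1575/3.6835)·2.391091 = -0.101690
denominator = 1 − 2.591779 = -1.591779
p = -0.101690 / -1.591779 = 0.0639

p = 0.0639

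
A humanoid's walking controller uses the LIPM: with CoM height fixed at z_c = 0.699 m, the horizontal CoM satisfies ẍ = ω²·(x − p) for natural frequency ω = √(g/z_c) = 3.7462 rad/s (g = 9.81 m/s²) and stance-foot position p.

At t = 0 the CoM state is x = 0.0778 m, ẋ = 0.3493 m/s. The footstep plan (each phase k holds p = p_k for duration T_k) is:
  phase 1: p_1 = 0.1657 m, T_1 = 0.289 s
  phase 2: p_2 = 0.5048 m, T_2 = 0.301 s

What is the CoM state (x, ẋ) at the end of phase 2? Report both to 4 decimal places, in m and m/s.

x = -0.0593, ẋ = -1.6275

phase 1: p=0.1657, T=0.289, ωT=1.082652, cosh=1.645597, sinh=1.306901; start (x,ẋ)=(0.077800, 0.349300) → end (x,ẋ)=(0.142909, 0.144456)
phase 2: p=0.5048, T=0.301, ωT=1.127606, cosh=1.706031, sinh=1.382224; start (x,ẋ)=(0.142909, 0.144456) → end (x,ẋ)=(-0.059298, -1.627456)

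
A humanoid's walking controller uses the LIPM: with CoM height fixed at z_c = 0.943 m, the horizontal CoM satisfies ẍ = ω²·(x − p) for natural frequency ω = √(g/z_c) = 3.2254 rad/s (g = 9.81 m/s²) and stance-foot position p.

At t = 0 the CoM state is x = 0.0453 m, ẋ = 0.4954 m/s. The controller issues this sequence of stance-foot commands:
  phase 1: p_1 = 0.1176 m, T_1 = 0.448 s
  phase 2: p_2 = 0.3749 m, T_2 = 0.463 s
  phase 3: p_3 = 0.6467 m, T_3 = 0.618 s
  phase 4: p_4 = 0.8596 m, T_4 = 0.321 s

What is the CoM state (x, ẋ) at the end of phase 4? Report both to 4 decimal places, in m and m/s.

x = 1.7319, ẋ = 3.1108

phase 1: p=0.1176, T=0.448, ωT=1.444979, cosh=2.238757, sinh=2.003006; start (x,ẋ)=(0.045300, 0.495400) → end (x,ẋ)=(0.263386, 0.641987)
phase 2: p=0.3749, T=0.463, ωT=1.493360, cosh=2.338323, sinh=2.113707; start (x,ẋ)=(0.263386, 0.641987) → end (x,ẋ)=(0.534859, 0.740922)
phase 3: p=0.6467, T=0.618, ωT=1.993297, cosh=3.737970, sinh=3.601724; start (x,ẋ)=(0.534859, 0.740922) → end (x,ẋ)=(1.056011, 1.470287)
phase 4: p=0.8596, T=0.321, ωT=1.035353, cosh=1.585601, sinh=1.230500; start (x,ẋ)=(1.056011, 1.470287) → end (x,ẋ)=(1.731949, 3.110816)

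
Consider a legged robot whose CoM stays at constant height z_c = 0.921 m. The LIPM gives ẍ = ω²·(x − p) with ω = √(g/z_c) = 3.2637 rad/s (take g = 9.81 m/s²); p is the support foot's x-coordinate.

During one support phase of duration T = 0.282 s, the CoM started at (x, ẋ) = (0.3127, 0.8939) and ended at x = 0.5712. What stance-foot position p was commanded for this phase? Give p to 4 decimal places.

ωT = 3.2637·0.282 = 0.920363; cosh(ωT) = 1.454288, sinh(ωT) = 1.055914
x(T) = p + (x₀−p)·cosh(ωT) + (ẋ₀/ω)·sinh(ωT) ⇒ p·(1 − cosh) = x(T) − x₀·cosh − (ẋ₀/ω)·sinh
numerator   = 0.5712 − (0.3127)·1.454288 − (0.8939/3.2637)·1.055914 = -0.172762
denominator = 1 − 1.454288 = -0.454288
p = -0.172762 / -0.454288 = 0.3803

p = 0.3803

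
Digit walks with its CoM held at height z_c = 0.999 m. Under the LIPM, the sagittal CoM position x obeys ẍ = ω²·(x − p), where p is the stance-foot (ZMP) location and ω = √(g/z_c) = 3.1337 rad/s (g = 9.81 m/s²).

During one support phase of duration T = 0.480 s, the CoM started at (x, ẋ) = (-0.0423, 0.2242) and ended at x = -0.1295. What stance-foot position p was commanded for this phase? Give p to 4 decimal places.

p = 0.1342

ωT = 3.1337·0.480 = 1.504176; cosh(ωT) = 2.361322, sinh(ωT) = 2.139122
x(T) = p + (x₀−p)·cosh(ωT) + (ẋ₀/ω)·sinh(ωT) ⇒ p·(1 − cosh) = x(T) − x₀·cosh − (ẋ₀/ω)·sinh
numerator   = -0.1295 − (-0.0423)·2.361322 − (0.2242/3.1337)·2.139122 = -0.182659
denominator = 1 − 2.361322 = -1.361322
p = -0.182659 / -1.361322 = 0.1342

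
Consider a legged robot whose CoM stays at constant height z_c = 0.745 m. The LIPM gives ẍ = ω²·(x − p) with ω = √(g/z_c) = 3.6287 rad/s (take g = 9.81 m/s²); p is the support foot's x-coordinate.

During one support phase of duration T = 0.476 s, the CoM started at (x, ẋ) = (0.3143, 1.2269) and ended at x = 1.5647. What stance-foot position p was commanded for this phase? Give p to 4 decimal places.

p = 0.1410

ωT = 3.6287·0.476 = 1.727261; cosh(ωT) = 2.901499, sinh(ωT) = 2.723728
x(T) = p + (x₀−p)·cosh(ωT) + (ẋ₀/ω)·sinh(ωT) ⇒ p·(1 − cosh) = x(T) − x₀·cosh − (ẋ₀/ω)·sinh
numerator   = 1.5647 − (0.3143)·2.901499 − (1.2269/3.6287)·2.723728 = -0.268161
denominator = 1 − 2.901499 = -1.901499
p = -0.268161 / -1.901499 = 0.1410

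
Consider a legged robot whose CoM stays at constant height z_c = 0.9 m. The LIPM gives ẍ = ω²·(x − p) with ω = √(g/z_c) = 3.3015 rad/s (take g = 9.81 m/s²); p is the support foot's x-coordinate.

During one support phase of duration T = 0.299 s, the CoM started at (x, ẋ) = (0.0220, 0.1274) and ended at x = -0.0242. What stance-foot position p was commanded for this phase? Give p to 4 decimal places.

ωT = 3.3015·0.299 = 0.987148; cosh(ωT) = 1.528105, sinh(ωT) = 1.155467
x(T) = p + (x₀−p)·cosh(ωT) + (ẋ₀/ω)·sinh(ωT) ⇒ p·(1 − cosh) = x(T) − x₀·cosh − (ẋ₀/ω)·sinh
numerator   = -0.0242 − (0.0220)·1.528105 − (0.1274/3.3015)·1.155467 = -0.102406
denominator = 1 − 1.528105 = -0.528105
p = -0.102406 / -0.528105 = 0.1939

p = 0.1939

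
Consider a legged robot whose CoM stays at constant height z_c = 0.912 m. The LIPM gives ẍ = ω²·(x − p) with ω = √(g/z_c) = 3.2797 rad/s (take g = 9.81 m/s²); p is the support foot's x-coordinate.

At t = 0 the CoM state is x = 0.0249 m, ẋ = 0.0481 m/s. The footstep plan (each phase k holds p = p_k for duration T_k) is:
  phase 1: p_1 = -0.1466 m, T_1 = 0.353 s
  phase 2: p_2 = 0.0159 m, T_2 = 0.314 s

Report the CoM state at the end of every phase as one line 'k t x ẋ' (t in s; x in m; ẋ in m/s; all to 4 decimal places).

phase 1: p=-0.1466, T=0.353, ωT=1.157734, cosh=1.748455, sinh=1.434258; start (x,ẋ)=(0.024900, 0.048100) → end (x,ẋ)=(0.174295, 0.890826)
phase 2: p=0.0159, T=0.314, ωT=1.029826, cosh=1.578824, sinh=1.221754; start (x,ẋ)=(0.174295, 0.890826) → end (x,ẋ)=(0.597828, 2.041143)

1 0.3530 0.1743 0.8908
2 0.6670 0.5978 2.0411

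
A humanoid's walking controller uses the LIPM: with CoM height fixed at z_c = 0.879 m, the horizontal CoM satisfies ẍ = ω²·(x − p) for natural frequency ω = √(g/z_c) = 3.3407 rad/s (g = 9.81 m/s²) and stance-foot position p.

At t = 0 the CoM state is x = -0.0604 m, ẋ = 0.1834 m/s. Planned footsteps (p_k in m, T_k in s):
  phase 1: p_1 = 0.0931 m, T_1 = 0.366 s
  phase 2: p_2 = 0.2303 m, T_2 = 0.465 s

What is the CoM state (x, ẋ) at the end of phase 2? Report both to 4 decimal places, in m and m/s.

phase 1: p=0.0931, T=0.366, ωT=1.222696, cosh=1.845384, sinh=1.550949; start (x,ẋ)=(-0.060400, 0.183400) → end (x,ẋ)=(-0.105021, -0.456879)
phase 2: p=0.2303, T=0.465, ωT=1.553426, cosh=2.469580, sinh=2.258057; start (x,ẋ)=(-0.105021, -0.456879) → end (x,ẋ)=(-0.906618, -3.657794)

x = -0.9066, ẋ = -3.6578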